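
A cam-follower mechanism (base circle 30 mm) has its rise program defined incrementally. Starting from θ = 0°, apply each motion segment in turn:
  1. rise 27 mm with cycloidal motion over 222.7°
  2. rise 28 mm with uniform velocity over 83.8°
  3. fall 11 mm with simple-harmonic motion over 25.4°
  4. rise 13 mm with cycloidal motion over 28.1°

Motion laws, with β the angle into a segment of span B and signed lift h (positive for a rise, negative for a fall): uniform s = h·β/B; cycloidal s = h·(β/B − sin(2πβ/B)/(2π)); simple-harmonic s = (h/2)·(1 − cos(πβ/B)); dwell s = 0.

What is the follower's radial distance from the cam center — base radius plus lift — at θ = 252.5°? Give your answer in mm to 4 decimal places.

seg 1 [0°–222.7°] cycloidal, h=27: full span → s += 27 → s = 27.0000
seg 2 [222.7°–306.5°] uniform, h=28: θ=252.5° here. β=29.8, B=83.8. 28·29.8/83.8 = 9.9570 → s = 36.9570
radial distance = base radius + s = 30 + 36.9570 = 66.9570

66.9570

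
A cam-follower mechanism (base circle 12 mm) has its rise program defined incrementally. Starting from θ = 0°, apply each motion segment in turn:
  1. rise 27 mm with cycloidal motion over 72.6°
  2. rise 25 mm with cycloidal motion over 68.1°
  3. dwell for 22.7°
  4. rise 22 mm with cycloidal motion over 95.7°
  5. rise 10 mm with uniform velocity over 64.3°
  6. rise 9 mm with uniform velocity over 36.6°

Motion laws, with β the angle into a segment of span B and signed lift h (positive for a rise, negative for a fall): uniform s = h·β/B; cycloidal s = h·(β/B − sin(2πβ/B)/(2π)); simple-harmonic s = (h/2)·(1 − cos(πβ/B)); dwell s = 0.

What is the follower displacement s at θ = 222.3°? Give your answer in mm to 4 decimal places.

seg 1 [0°–72.6°] cycloidal, h=27: full span → s += 27 → s = 27.0000
seg 2 [72.6°–140.7°] cycloidal, h=25: full span → s += 25 → s = 52.0000
seg 3 [140.7°–163.4°] dwell: s stays 52.0000
seg 4 [163.4°–259.1°] cycloidal, h=22: θ=222.3° here. β=58.9, B=95.7. 22·(0.6155 − sin(2π·0.6155)/(2π)) = 15.8634 → s = 67.8634

67.8634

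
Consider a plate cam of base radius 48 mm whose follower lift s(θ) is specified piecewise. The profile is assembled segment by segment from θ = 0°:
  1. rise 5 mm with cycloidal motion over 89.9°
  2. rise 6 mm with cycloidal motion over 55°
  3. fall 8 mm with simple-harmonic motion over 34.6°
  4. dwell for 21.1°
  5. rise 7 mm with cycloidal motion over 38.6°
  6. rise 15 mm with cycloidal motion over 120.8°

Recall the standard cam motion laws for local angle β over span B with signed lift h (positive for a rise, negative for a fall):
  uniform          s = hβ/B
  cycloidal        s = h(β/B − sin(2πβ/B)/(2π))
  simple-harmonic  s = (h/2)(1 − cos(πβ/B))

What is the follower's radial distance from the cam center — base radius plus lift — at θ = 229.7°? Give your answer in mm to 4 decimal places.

seg 1 [0°–89.9°] cycloidal, h=5: full span → s += 5 → s = 5.0000
seg 2 [89.9°–144.9°] cycloidal, h=6: full span → s += 6 → s = 11.0000
seg 3 [144.9°–179.5°] simple-harmonic, h=-8: full span → s += -8 → s = 3.0000
seg 4 [179.5°–200.6°] dwell: s stays 3.0000
seg 5 [200.6°–239.2°] cycloidal, h=7: θ=229.7° here. β=29.1, B=38.6. 7·(0.7539 − sin(2π·0.7539)/(2π)) = 6.3910 → s = 9.3910
radial distance = base radius + s = 48 + 9.3910 = 57.3910

57.3910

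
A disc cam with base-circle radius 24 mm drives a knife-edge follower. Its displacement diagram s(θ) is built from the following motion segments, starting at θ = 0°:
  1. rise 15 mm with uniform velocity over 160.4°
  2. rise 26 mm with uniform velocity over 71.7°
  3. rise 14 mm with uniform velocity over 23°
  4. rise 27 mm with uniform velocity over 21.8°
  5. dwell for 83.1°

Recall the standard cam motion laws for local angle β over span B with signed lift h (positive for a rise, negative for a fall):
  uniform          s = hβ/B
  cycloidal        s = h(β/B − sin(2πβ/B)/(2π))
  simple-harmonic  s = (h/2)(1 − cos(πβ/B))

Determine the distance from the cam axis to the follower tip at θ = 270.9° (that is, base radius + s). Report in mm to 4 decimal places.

seg 1 [0°–160.4°] uniform, h=15: full span → s += 15 → s = 15.0000
seg 2 [160.4°–232.1°] uniform, h=26: full span → s += 26 → s = 41.0000
seg 3 [232.1°–255.1°] uniform, h=14: full span → s += 14 → s = 55.0000
seg 4 [255.1°–276.9°] uniform, h=27: θ=270.9° here. β=15.8, B=21.8. 27·15.8/21.8 = 19.5688 → s = 74.5688
radial distance = base radius + s = 24 + 74.5688 = 98.5688

98.5688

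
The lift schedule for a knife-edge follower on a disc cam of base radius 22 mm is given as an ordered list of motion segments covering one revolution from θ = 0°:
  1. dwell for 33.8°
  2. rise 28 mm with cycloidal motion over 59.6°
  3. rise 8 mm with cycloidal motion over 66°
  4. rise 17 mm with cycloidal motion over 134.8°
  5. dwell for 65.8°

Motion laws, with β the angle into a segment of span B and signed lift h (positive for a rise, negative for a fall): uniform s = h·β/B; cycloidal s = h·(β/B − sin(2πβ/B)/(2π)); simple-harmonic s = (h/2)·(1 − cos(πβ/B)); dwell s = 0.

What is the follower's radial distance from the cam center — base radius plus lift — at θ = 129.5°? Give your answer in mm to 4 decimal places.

seg 1 [0°–33.8°] dwell: s stays 0.0000
seg 2 [33.8°–93.4°] cycloidal, h=28: full span → s += 28 → s = 28.0000
seg 3 [93.4°–159.4°] cycloidal, h=8: θ=129.5° here. β=36.1, B=66. 8·(0.5470 − sin(2π·0.5470)/(2π)) = 4.7461 → s = 32.7461
radial distance = base radius + s = 22 + 32.7461 = 54.7461

54.7461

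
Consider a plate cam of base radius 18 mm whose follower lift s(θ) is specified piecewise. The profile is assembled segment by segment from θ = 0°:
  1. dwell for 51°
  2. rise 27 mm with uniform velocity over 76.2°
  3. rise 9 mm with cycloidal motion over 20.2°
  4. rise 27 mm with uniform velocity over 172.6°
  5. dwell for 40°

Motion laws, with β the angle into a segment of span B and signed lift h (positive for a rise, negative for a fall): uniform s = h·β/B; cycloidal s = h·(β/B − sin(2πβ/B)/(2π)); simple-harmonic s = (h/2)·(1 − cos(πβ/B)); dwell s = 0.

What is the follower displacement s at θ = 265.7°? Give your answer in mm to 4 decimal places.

seg 1 [0°–51°] dwell: s stays 0.0000
seg 2 [51°–127.2°] uniform, h=27: full span → s += 27 → s = 27.0000
seg 3 [127.2°–147.4°] cycloidal, h=9: full span → s += 9 → s = 36.0000
seg 4 [147.4°–320°] uniform, h=27: θ=265.7° here. β=118.3, B=172.6. 27·118.3/172.6 = 18.5058 → s = 54.5058

54.5058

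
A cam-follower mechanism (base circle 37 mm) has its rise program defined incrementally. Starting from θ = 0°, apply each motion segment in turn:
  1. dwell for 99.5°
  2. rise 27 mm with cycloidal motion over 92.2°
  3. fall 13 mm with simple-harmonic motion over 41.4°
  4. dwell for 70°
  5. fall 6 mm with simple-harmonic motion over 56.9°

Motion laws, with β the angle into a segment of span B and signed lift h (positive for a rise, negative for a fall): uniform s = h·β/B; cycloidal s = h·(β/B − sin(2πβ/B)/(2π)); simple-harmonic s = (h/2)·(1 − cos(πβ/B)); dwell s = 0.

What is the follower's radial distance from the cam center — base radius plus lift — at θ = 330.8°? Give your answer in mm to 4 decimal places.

seg 1 [0°–99.5°] dwell: s stays 0.0000
seg 2 [99.5°–191.7°] cycloidal, h=27: full span → s += 27 → s = 27.0000
seg 3 [191.7°–233.1°] simple-harmonic, h=-13: full span → s += -13 → s = 14.0000
seg 4 [233.1°–303.1°] dwell: s stays 14.0000
seg 5 [303.1°–360°] simple-harmonic, h=-6: θ=330.8° here. β=27.7, B=56.9. -6/2·(1 − cos(π·0.4868)) = -2.8758 → s = 11.1242
radial distance = base radius + s = 37 + 11.1242 = 48.1242

48.1242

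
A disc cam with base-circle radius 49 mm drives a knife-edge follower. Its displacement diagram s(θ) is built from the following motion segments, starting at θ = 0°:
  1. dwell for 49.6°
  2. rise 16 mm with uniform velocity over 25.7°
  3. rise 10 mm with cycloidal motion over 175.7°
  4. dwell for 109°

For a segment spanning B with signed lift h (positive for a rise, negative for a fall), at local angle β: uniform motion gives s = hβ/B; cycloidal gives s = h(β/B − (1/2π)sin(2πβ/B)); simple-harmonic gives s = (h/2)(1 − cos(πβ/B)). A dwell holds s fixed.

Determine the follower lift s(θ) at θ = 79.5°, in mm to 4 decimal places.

seg 1 [0°–49.6°] dwell: s stays 0.0000
seg 2 [49.6°–75.3°] uniform, h=16: full span → s += 16 → s = 16.0000
seg 3 [75.3°–251°] cycloidal, h=10: θ=79.5° here. β=4.2, B=175.7. 10·(0.0239 − sin(2π·0.0239)/(2π)) = 0.0009 → s = 16.0009

16.0009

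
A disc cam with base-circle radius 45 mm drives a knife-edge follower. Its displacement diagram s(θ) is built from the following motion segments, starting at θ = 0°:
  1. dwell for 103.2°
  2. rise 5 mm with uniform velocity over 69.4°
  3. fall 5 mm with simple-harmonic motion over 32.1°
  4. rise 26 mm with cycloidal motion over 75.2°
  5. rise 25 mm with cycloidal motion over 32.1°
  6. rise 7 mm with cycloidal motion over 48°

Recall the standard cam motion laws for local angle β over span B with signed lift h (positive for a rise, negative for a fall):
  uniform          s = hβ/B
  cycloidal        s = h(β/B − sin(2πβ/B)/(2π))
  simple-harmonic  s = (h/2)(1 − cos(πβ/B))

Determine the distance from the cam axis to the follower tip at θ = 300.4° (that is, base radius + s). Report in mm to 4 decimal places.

seg 1 [0°–103.2°] dwell: s stays 0.0000
seg 2 [103.2°–172.6°] uniform, h=5: full span → s += 5 → s = 5.0000
seg 3 [172.6°–204.7°] simple-harmonic, h=-5: full span → s += -5 → s = 0.0000
seg 4 [204.7°–279.9°] cycloidal, h=26: full span → s += 26 → s = 26.0000
seg 5 [279.9°–312°] cycloidal, h=25: θ=300.4° here. β=20.5, B=32.1. 25·(0.6386 − sin(2π·0.6386)/(2π)) = 19.0096 → s = 45.0096
radial distance = base radius + s = 45 + 45.0096 = 90.0096

90.0096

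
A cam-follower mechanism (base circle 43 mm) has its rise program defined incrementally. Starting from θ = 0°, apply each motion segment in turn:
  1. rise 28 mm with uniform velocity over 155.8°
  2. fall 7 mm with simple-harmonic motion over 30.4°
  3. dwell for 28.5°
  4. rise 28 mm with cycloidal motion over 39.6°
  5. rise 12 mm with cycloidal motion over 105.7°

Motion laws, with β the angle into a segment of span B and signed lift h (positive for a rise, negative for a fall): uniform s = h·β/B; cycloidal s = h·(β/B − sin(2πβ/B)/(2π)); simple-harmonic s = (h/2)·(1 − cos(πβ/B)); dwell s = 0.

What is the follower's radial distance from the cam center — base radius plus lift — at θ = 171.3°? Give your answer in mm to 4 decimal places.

seg 1 [0°–155.8°] uniform, h=28: full span → s += 28 → s = 28.0000
seg 2 [155.8°–186.2°] simple-harmonic, h=-7: θ=171.3° here. β=15.5, B=30.4. -7/2·(1 − cos(π·0.5099)) = -3.6085 → s = 24.3915
radial distance = base radius + s = 43 + 24.3915 = 67.3915

67.3915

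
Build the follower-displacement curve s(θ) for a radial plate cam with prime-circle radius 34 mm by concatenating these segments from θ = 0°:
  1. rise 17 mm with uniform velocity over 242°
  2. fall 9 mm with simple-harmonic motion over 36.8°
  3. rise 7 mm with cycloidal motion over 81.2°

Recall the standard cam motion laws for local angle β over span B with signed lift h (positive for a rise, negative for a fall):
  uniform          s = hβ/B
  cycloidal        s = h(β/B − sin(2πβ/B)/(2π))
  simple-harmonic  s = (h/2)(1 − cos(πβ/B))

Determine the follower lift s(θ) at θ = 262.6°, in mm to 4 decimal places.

seg 1 [0°–242°] uniform, h=17: full span → s += 17 → s = 17.0000
seg 2 [242°–278.8°] simple-harmonic, h=-9: θ=262.6° here. β=20.6, B=36.8. -9/2·(1 − cos(π·0.5598)) = -5.3402 → s = 11.6598

11.6598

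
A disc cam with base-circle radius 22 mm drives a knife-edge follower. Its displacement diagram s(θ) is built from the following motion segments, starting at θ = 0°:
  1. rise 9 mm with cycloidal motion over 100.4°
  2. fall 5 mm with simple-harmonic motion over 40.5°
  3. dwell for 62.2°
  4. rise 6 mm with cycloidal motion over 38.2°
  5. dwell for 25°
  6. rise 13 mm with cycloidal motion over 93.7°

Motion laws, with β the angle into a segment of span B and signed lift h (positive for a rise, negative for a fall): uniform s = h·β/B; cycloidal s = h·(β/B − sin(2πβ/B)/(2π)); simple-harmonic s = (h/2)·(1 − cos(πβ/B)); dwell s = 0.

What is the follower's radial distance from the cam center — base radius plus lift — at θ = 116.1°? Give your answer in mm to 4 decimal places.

seg 1 [0°–100.4°] cycloidal, h=9: full span → s += 9 → s = 9.0000
seg 2 [100.4°–140.9°] simple-harmonic, h=-5: θ=116.1° here. β=15.7, B=40.5. -5/2·(1 − cos(π·0.3877)) = -1.6358 → s = 7.3642
radial distance = base radius + s = 22 + 7.3642 = 29.3642

29.3642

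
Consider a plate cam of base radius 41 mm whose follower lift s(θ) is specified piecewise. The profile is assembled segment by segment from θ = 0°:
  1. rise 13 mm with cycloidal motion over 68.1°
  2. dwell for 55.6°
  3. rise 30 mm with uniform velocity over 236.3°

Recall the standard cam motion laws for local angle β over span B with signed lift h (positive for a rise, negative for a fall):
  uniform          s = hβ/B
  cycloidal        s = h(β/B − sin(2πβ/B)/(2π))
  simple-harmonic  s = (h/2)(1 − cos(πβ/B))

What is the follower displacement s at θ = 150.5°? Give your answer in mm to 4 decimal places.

seg 1 [0°–68.1°] cycloidal, h=13: full span → s += 13 → s = 13.0000
seg 2 [68.1°–123.7°] dwell: s stays 13.0000
seg 3 [123.7°–360°] uniform, h=30: θ=150.5° here. β=26.8, B=236.3. 30·26.8/236.3 = 3.4025 → s = 16.4025

16.4025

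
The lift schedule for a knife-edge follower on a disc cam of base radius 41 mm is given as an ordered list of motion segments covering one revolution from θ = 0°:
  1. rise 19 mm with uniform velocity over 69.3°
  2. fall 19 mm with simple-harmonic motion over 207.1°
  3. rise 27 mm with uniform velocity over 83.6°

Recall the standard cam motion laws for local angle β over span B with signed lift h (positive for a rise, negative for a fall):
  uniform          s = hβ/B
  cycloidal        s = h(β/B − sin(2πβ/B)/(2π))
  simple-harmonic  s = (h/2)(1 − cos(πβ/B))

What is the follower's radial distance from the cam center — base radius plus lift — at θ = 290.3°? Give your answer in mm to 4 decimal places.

seg 1 [0°–69.3°] uniform, h=19: full span → s += 19 → s = 19.0000
seg 2 [69.3°–276.4°] simple-harmonic, h=-19: full span → s += -19 → s = 0.0000
seg 3 [276.4°–360°] uniform, h=27: θ=290.3° here. β=13.9, B=83.6. 27·13.9/83.6 = 4.4892 → s = 4.4892
radial distance = base radius + s = 41 + 4.4892 = 45.4892

45.4892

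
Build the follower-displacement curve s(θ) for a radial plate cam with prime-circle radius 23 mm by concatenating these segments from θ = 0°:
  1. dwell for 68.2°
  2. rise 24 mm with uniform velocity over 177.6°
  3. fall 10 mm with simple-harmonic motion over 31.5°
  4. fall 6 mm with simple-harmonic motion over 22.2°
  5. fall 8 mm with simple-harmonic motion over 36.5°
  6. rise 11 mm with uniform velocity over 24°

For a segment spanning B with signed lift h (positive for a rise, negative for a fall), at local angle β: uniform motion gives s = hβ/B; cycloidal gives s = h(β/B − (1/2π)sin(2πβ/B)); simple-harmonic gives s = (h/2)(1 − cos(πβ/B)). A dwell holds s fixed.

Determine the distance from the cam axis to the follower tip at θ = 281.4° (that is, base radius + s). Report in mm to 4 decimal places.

seg 1 [0°–68.2°] dwell: s stays 0.0000
seg 2 [68.2°–245.8°] uniform, h=24: full span → s += 24 → s = 24.0000
seg 3 [245.8°–277.3°] simple-harmonic, h=-10: full span → s += -10 → s = 14.0000
seg 4 [277.3°–299.5°] simple-harmonic, h=-6: θ=281.4° here. β=4.1, B=22.2. -6/2·(1 − cos(π·0.1847)) = -0.4909 → s = 13.5091
radial distance = base radius + s = 23 + 13.5091 = 36.5091

36.5091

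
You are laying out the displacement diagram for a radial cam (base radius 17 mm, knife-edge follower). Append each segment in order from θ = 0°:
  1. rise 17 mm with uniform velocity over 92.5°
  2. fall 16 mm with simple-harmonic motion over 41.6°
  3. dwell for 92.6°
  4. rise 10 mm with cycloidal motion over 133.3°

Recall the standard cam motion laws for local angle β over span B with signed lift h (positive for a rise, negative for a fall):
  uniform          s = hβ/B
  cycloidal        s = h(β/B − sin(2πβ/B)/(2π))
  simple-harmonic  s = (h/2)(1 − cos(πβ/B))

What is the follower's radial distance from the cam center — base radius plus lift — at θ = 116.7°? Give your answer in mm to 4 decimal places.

seg 1 [0°–92.5°] uniform, h=17: full span → s += 17 → s = 17.0000
seg 2 [92.5°–134.1°] simple-harmonic, h=-16: θ=116.7° here. β=24.2, B=41.6. -16/2·(1 − cos(π·0.5817)) = -10.0316 → s = 6.9684
radial distance = base radius + s = 17 + 6.9684 = 23.9684

23.9684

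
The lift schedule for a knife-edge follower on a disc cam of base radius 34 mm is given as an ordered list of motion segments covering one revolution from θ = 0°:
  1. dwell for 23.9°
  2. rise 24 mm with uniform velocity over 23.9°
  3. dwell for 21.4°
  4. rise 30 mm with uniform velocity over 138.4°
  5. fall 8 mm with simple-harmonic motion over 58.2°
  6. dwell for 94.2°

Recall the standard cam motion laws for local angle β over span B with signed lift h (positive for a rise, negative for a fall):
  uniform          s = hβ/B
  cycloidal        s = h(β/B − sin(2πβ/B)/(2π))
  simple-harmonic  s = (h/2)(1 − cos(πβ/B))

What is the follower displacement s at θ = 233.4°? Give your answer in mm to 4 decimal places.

seg 1 [0°–23.9°] dwell: s stays 0.0000
seg 2 [23.9°–47.8°] uniform, h=24: full span → s += 24 → s = 24.0000
seg 3 [47.8°–69.2°] dwell: s stays 24.0000
seg 4 [69.2°–207.6°] uniform, h=30: full span → s += 30 → s = 54.0000
seg 5 [207.6°–265.8°] simple-harmonic, h=-8: θ=233.4° here. β=25.8, B=58.2. -8/2·(1 − cos(π·0.4433)) = -3.2912 → s = 50.7088

50.7088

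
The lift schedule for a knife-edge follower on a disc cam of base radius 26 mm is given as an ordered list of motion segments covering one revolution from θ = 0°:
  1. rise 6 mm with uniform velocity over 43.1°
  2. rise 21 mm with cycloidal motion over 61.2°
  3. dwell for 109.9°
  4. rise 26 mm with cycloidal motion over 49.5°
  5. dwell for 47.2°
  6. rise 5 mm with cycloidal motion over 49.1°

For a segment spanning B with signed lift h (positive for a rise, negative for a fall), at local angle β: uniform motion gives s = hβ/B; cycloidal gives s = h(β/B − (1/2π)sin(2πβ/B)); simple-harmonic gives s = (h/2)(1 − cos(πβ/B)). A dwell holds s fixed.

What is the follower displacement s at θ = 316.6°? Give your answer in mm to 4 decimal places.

seg 1 [0°–43.1°] uniform, h=6: full span → s += 6 → s = 6.0000
seg 2 [43.1°–104.3°] cycloidal, h=21: full span → s += 21 → s = 27.0000
seg 3 [104.3°–214.2°] dwell: s stays 27.0000
seg 4 [214.2°–263.7°] cycloidal, h=26: full span → s += 26 → s = 53.0000
seg 5 [263.7°–310.9°] dwell: s stays 53.0000
seg 6 [310.9°–360°] cycloidal, h=5: θ=316.6° here. β=5.7, B=49.1. 5·(0.1161 − sin(2π·0.1161)/(2π)) = 0.0501 → s = 53.0501

53.0501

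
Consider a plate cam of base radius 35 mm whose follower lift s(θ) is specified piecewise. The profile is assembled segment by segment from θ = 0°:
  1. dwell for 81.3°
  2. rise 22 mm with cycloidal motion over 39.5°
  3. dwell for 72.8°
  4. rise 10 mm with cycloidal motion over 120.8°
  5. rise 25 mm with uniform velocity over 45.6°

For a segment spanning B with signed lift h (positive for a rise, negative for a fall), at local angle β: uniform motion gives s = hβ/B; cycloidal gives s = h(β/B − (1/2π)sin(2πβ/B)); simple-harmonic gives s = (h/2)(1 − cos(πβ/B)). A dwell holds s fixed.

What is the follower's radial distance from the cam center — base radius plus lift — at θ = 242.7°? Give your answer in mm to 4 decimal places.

seg 1 [0°–81.3°] dwell: s stays 0.0000
seg 2 [81.3°–120.8°] cycloidal, h=22: full span → s += 22 → s = 22.0000
seg 3 [120.8°–193.6°] dwell: s stays 22.0000
seg 4 [193.6°–314.4°] cycloidal, h=10: θ=242.7° here. β=49.1, B=120.8. 10·(0.4065 − sin(2π·0.4065)/(2π)) = 3.1821 → s = 25.1821
radial distance = base radius + s = 35 + 25.1821 = 60.1821

60.1821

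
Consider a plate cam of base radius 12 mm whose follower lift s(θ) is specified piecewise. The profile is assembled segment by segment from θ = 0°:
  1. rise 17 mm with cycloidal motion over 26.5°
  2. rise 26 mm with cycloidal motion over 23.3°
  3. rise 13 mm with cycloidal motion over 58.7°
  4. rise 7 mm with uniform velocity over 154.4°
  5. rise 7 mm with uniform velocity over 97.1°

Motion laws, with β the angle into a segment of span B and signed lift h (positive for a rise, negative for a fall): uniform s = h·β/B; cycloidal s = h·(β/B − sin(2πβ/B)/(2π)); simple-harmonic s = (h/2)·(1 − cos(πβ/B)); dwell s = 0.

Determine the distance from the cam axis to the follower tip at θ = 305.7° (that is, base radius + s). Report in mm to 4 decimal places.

seg 1 [0°–26.5°] cycloidal, h=17: full span → s += 17 → s = 17.0000
seg 2 [26.5°–49.8°] cycloidal, h=26: full span → s += 26 → s = 43.0000
seg 3 [49.8°–108.5°] cycloidal, h=13: full span → s += 13 → s = 56.0000
seg 4 [108.5°–262.9°] uniform, h=7: full span → s += 7 → s = 63.0000
seg 5 [262.9°–360°] uniform, h=7: θ=305.7° here. β=42.8, B=97.1. 7·42.8/97.1 = 3.0855 → s = 66.0855
radial distance = base radius + s = 12 + 66.0855 = 78.0855

78.0855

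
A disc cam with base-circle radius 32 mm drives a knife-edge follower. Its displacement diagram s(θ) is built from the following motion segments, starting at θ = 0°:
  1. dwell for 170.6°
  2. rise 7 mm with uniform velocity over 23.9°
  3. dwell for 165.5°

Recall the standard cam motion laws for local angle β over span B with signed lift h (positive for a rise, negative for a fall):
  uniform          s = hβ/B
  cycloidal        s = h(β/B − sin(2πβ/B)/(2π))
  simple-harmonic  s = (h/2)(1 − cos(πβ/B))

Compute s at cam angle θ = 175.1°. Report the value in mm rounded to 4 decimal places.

seg 1 [0°–170.6°] dwell: s stays 0.0000
seg 2 [170.6°–194.5°] uniform, h=7: θ=175.1° here. β=4.5, B=23.9. 7·4.5/23.9 = 1.3180 → s = 1.3180

1.3180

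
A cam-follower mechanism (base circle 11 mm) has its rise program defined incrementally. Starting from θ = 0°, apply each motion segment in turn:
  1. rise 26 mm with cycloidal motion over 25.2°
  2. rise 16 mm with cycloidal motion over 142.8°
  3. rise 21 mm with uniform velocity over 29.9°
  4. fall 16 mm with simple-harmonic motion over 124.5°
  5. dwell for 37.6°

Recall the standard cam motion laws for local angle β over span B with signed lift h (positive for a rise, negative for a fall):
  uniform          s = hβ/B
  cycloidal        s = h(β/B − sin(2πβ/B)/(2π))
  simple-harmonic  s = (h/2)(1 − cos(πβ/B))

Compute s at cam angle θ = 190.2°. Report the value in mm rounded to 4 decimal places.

seg 1 [0°–25.2°] cycloidal, h=26: full span → s += 26 → s = 26.0000
seg 2 [25.2°–168°] cycloidal, h=16: full span → s += 16 → s = 42.0000
seg 3 [168°–197.9°] uniform, h=21: θ=190.2° here. β=22.2, B=29.9. 21·22.2/29.9 = 15.5920 → s = 57.5920

57.5920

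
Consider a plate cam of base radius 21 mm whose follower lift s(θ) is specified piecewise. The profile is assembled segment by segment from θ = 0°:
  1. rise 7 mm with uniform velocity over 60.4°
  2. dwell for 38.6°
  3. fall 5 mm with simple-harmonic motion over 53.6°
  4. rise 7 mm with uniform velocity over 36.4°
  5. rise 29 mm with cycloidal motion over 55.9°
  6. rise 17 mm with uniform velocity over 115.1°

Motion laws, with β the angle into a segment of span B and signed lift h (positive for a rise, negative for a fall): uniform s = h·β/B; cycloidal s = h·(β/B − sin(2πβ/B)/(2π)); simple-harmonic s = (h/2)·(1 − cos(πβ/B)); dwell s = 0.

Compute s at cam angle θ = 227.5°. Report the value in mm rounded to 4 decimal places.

seg 1 [0°–60.4°] uniform, h=7: full span → s += 7 → s = 7.0000
seg 2 [60.4°–99°] dwell: s stays 7.0000
seg 3 [99°–152.6°] simple-harmonic, h=-5: full span → s += -5 → s = 2.0000
seg 4 [152.6°–189°] uniform, h=7: full span → s += 7 → s = 9.0000
seg 5 [189°–244.9°] cycloidal, h=29: θ=227.5° here. β=38.5, B=55.9. 29·(0.6887 − sin(2π·0.6887)/(2π)) = 24.2508 → s = 33.2508

33.2508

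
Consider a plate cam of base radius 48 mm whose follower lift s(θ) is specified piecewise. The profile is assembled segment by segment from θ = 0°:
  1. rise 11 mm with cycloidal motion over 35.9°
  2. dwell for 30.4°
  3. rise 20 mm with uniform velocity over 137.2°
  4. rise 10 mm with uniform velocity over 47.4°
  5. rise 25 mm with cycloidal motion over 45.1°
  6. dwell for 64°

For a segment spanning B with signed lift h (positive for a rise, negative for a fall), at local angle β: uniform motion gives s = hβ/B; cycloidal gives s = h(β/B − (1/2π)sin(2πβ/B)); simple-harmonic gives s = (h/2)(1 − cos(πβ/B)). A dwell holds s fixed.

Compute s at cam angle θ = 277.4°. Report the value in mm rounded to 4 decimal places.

seg 1 [0°–35.9°] cycloidal, h=11: full span → s += 11 → s = 11.0000
seg 2 [35.9°–66.3°] dwell: s stays 11.0000
seg 3 [66.3°–203.5°] uniform, h=20: full span → s += 20 → s = 31.0000
seg 4 [203.5°–250.9°] uniform, h=10: full span → s += 10 → s = 41.0000
seg 5 [250.9°–296°] cycloidal, h=25: θ=277.4° here. β=26.5, B=45.1. 25·(0.5876 − sin(2π·0.5876)/(2π)) = 16.7703 → s = 57.7703

57.7703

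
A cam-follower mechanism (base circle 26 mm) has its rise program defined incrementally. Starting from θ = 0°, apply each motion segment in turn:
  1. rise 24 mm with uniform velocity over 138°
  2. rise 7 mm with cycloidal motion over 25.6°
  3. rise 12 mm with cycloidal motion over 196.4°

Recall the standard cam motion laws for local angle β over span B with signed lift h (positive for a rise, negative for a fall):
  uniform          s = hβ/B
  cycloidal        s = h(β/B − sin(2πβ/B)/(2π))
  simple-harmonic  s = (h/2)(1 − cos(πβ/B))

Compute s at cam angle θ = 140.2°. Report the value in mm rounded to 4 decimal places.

seg 1 [0°–138°] uniform, h=24: full span → s += 24 → s = 24.0000
seg 2 [138°–163.6°] cycloidal, h=7: θ=140.2° here. β=2.2, B=25.6. 7·(0.0859 − sin(2π·0.0859)/(2π)) = 0.0288 → s = 24.0288

24.0288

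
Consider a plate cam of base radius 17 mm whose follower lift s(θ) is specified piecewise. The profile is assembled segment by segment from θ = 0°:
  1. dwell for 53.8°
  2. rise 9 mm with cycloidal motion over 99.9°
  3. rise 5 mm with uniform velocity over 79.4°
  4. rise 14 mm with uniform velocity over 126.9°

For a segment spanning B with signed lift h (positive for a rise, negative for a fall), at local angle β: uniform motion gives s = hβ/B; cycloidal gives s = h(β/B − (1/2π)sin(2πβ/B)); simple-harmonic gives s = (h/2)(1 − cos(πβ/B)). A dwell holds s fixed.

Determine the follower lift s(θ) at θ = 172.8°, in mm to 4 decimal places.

seg 1 [0°–53.8°] dwell: s stays 0.0000
seg 2 [53.8°–153.7°] cycloidal, h=9: full span → s += 9 → s = 9.0000
seg 3 [153.7°–233.1°] uniform, h=5: θ=172.8° here. β=19.1, B=79.4. 5·19.1/79.4 = 1.2028 → s = 10.2028

10.2028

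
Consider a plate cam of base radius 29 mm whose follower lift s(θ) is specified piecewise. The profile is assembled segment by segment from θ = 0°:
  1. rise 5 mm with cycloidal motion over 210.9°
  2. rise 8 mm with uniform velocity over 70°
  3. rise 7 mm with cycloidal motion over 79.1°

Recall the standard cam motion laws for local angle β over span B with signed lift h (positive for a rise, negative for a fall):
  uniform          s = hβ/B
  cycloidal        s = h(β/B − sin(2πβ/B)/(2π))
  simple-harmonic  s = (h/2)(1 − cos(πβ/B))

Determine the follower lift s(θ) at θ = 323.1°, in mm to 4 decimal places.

seg 1 [0°–210.9°] cycloidal, h=5: full span → s += 5 → s = 5.0000
seg 2 [210.9°–280.9°] uniform, h=8: full span → s += 8 → s = 13.0000
seg 3 [280.9°–360°] cycloidal, h=7: θ=323.1° here. β=42.2, B=79.1. 7·(0.5335 − sin(2π·0.5335)/(2π)) = 3.9673 → s = 16.9673

16.9673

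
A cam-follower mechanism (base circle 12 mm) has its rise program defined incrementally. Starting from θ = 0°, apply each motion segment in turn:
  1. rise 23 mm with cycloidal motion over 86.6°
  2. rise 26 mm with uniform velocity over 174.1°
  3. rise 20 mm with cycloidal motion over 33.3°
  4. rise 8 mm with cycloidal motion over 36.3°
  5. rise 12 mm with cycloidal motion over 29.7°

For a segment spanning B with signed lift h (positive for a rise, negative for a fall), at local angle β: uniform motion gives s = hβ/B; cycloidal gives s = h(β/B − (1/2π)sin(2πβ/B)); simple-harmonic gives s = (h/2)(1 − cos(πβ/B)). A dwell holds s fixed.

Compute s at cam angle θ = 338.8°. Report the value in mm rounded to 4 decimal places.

seg 1 [0°–86.6°] cycloidal, h=23: full span → s += 23 → s = 23.0000
seg 2 [86.6°–260.7°] uniform, h=26: full span → s += 26 → s = 49.0000
seg 3 [260.7°–294°] cycloidal, h=20: full span → s += 20 → s = 69.0000
seg 4 [294°–330.3°] cycloidal, h=8: full span → s += 8 → s = 77.0000
seg 5 [330.3°–360°] cycloidal, h=12: θ=338.8° here. β=8.5, B=29.7. 12·(0.2862 − sin(2π·0.2862)/(2π)) = 1.5737 → s = 78.5737

78.5737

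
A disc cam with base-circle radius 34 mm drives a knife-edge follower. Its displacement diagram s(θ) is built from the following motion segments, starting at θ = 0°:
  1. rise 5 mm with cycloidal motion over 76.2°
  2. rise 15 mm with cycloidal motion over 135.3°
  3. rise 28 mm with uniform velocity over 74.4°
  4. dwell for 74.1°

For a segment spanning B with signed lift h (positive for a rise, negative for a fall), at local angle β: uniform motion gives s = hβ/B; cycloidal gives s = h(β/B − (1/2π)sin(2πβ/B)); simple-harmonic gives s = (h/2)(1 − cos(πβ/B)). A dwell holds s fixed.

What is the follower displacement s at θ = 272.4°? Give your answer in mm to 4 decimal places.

seg 1 [0°–76.2°] cycloidal, h=5: full span → s += 5 → s = 5.0000
seg 2 [76.2°–211.5°] cycloidal, h=15: full span → s += 15 → s = 20.0000
seg 3 [211.5°–285.9°] uniform, h=28: θ=272.4° here. β=60.9, B=74.4. 28·60.9/74.4 = 22.9194 → s = 42.9194

42.9194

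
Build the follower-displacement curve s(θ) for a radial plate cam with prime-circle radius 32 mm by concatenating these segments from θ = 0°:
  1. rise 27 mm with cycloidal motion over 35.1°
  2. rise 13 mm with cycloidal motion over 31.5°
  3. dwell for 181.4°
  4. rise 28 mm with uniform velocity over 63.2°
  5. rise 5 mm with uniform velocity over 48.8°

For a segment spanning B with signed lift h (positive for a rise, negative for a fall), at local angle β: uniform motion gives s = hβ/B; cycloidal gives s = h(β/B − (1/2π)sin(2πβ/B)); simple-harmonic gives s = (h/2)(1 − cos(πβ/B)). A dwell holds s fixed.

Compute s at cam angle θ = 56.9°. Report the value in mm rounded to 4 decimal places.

seg 1 [0°–35.1°] cycloidal, h=27: full span → s += 27 → s = 27.0000
seg 2 [35.1°–66.6°] cycloidal, h=13: θ=56.9° here. β=21.8, B=31.5. 13·(0.6921 − sin(2π·0.6921)/(2π)) = 10.9303 → s = 37.9303

37.9303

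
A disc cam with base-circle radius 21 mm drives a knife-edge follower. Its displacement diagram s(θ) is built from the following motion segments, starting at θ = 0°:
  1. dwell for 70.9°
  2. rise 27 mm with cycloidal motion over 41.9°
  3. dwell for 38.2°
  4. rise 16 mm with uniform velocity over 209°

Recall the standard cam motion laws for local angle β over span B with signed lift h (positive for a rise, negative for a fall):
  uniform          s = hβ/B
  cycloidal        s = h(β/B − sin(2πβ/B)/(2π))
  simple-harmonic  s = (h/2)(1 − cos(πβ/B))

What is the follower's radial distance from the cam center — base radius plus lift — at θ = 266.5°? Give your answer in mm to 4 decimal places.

seg 1 [0°–70.9°] dwell: s stays 0.0000
seg 2 [70.9°–112.8°] cycloidal, h=27: full span → s += 27 → s = 27.0000
seg 3 [112.8°–151°] dwell: s stays 27.0000
seg 4 [151°–360°] uniform, h=16: θ=266.5° here. β=115.5, B=209. 16·115.5/209 = 8.8421 → s = 35.8421
radial distance = base radius + s = 21 + 35.8421 = 56.8421

56.8421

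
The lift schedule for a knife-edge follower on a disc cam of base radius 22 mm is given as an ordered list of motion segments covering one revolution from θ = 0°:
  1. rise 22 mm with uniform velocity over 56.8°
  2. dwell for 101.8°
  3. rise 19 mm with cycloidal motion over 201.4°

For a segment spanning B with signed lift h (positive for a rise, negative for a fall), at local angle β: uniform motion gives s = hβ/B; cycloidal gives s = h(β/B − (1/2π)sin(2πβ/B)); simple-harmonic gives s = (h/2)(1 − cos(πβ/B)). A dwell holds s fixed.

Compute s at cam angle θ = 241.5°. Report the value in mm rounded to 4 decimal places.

seg 1 [0°–56.8°] uniform, h=22: full span → s += 22 → s = 22.0000
seg 2 [56.8°–158.6°] dwell: s stays 22.0000
seg 3 [158.6°–360°] cycloidal, h=19: θ=241.5° here. β=82.9, B=201.4. 19·(0.4116 − sin(2π·0.4116)/(2π)) = 6.2265 → s = 28.2265

28.2265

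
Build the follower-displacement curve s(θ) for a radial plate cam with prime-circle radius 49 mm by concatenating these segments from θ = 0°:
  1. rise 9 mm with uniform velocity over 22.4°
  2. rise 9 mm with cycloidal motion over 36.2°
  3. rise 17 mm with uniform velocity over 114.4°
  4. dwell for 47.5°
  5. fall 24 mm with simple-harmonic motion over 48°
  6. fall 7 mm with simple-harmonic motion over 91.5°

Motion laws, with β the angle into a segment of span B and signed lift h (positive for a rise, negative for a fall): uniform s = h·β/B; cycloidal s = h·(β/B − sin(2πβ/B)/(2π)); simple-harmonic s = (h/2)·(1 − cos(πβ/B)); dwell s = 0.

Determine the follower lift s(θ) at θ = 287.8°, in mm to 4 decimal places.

seg 1 [0°–22.4°] uniform, h=9: full span → s += 9 → s = 9.0000
seg 2 [22.4°–58.6°] cycloidal, h=9: full span → s += 9 → s = 18.0000
seg 3 [58.6°–173°] uniform, h=17: full span → s += 17 → s = 35.0000
seg 4 [173°–220.5°] dwell: s stays 35.0000
seg 5 [220.5°–268.5°] simple-harmonic, h=-24: full span → s += -24 → s = 11.0000
seg 6 [268.5°–360°] simple-harmonic, h=-7: θ=287.8° here. β=19.3, B=91.5. -7/2·(1 − cos(π·0.2109)) = -0.7407 → s = 10.2593

10.2593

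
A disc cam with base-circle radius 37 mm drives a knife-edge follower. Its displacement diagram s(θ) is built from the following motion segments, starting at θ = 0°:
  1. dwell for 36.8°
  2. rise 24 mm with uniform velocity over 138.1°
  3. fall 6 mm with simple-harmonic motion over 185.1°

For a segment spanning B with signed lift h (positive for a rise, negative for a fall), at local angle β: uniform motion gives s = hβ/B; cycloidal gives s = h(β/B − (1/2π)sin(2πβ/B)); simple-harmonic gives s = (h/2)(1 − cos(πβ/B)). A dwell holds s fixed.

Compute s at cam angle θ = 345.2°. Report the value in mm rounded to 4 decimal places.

seg 1 [0°–36.8°] dwell: s stays 0.0000
seg 2 [36.8°–174.9°] uniform, h=24: full span → s += 24 → s = 24.0000
seg 3 [174.9°–360°] simple-harmonic, h=-6: θ=345.2° here. β=170.3, B=185.1. -6/2·(1 − cos(π·0.9200)) = -5.9059 → s = 18.0941

18.0941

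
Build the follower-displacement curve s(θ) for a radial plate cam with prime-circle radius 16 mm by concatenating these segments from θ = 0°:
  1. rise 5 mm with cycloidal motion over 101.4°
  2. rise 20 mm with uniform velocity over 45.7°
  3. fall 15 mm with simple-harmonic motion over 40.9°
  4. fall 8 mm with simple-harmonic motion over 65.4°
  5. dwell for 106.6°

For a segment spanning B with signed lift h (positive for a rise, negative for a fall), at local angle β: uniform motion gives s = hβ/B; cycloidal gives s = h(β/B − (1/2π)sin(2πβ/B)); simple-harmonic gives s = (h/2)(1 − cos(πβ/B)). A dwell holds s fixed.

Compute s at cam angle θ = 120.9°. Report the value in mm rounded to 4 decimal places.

seg 1 [0°–101.4°] cycloidal, h=5: full span → s += 5 → s = 5.0000
seg 2 [101.4°–147.1°] uniform, h=20: θ=120.9° here. β=19.5, B=45.7. 20·19.5/45.7 = 8.5339 → s = 13.5339

13.5339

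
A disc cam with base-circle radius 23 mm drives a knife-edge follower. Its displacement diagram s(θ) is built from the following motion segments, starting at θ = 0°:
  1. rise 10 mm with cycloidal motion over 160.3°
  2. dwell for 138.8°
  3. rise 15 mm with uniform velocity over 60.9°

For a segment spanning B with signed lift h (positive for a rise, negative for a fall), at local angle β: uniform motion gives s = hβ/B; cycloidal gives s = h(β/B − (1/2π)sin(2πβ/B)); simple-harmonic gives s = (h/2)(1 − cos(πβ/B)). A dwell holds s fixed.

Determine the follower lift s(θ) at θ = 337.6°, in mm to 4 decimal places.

seg 1 [0°–160.3°] cycloidal, h=10: full span → s += 10 → s = 10.0000
seg 2 [160.3°–299.1°] dwell: s stays 10.0000
seg 3 [299.1°–360°] uniform, h=15: θ=337.6° here. β=38.5, B=60.9. 15·38.5/60.9 = 9.4828 → s = 19.4828

19.4828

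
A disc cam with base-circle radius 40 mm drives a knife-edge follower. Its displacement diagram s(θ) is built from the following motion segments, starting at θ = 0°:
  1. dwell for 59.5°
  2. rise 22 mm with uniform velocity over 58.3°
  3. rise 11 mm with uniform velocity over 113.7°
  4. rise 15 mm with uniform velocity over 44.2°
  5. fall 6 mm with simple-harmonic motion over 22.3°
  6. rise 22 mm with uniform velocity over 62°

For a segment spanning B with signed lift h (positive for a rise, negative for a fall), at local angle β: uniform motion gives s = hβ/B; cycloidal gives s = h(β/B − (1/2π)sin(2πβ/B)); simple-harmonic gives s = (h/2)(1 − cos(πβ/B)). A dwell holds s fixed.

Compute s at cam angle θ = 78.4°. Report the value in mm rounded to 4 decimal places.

seg 1 [0°–59.5°] dwell: s stays 0.0000
seg 2 [59.5°–117.8°] uniform, h=22: θ=78.4° here. β=18.9, B=58.3. 22·18.9/58.3 = 7.1321 → s = 7.1321

7.1321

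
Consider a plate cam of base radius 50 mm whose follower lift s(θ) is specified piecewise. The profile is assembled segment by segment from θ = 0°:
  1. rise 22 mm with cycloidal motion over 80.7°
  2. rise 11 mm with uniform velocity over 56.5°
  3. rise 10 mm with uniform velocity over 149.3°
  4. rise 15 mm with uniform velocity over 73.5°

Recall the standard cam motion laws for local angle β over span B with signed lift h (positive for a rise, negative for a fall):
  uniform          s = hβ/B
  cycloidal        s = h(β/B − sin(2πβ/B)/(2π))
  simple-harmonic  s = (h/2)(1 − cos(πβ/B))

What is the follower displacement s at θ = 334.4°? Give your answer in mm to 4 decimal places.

seg 1 [0°–80.7°] cycloidal, h=22: full span → s += 22 → s = 22.0000
seg 2 [80.7°–137.2°] uniform, h=11: full span → s += 11 → s = 33.0000
seg 3 [137.2°–286.5°] uniform, h=10: full span → s += 10 → s = 43.0000
seg 4 [286.5°–360°] uniform, h=15: θ=334.4° here. β=47.9, B=73.5. 15·47.9/73.5 = 9.7755 → s = 52.7755

52.7755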